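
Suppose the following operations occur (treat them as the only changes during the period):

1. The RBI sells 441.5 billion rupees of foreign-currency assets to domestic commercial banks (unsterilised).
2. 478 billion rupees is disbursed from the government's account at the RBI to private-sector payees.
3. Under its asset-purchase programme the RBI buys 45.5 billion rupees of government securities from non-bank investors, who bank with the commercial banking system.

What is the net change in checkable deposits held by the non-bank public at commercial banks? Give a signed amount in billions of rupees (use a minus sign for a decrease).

RBI balance sheet:
  Assets:      Securities +45.5B, Foreign assets −441.5B
  Liabilities: Bank reserves +82B, Government deposits −478B
Commercial banking system:
  Assets:      Reserves at CB +82B, Foreign assets +441.5B
  Liabilities: Checkable deposits +523.5B
So the change in checkable deposits held by the non-bank public at commercial banks is +523.5 billion.

+523.5 billion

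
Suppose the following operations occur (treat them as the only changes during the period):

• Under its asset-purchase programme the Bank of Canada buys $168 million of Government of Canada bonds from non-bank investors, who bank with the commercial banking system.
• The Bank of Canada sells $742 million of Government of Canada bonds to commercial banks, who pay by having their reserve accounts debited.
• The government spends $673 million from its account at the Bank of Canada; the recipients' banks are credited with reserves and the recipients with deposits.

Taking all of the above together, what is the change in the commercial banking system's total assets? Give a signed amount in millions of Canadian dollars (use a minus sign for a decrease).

Asset purchase (from non-banks) $168 million: bank balance sheets expand → +$168M.
OMO sale (to banks) $742 million: just an asset swap on bank balance sheets → 0.
Government spending $673 million: bank balance sheets expand → +$673M.
Net: 168 + 0 + 673 = +$841 million.

+$841 million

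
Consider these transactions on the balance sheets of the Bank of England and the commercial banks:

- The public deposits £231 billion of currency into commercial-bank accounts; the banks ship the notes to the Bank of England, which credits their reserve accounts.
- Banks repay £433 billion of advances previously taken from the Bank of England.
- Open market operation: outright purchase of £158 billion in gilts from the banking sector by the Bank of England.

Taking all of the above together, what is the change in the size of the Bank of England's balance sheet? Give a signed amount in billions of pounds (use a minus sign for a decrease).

Currency deposit £231 billion: only the composition of liabilities changes → 0.
Discount-window repayment £433 billion: a Bank of England asset is shed → −£433B.
OMO purchase (from banks) £158 billion: a Bank of England asset is acquired → +£158B.
Net: 0 − 433 + 158 = -£275 billion.

-£275 billion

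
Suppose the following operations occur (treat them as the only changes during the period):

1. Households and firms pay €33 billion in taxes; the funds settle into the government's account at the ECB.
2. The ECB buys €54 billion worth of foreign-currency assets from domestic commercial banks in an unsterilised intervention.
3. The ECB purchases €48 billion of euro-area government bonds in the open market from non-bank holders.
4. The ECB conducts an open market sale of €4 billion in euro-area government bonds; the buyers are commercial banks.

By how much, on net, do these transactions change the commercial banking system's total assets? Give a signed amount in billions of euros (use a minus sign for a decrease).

+€15 billion

Government account inflow €33 billion: bank balance sheets shrink → −€33B.
FX purchase €54 billion: just an asset swap on bank balance sheets → 0.
Asset purchase (from non-banks) €48 billion: bank balance sheets expand → +€48B.
OMO sale (to banks) €4 billion: just an asset swap on bank balance sheets → 0.
Net: −33 + 0 + 48 + 0 = +€15 billion.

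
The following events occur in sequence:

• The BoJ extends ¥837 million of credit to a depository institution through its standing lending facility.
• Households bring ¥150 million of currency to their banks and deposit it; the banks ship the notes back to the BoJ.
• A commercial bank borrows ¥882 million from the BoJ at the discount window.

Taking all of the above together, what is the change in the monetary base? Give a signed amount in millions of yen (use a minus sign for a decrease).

+¥1719 million

BoJ balance sheet:
  Assets:      Loans to banks +¥1719M
  Liabilities: Bank reserves +¥1869M, Currency in circulation −¥150M
Commercial banking system:
  Assets:      Reserves at CB +¥1869M
  Liabilities: Checkable deposits +¥150M, Borrowings from CB +¥1719M
Monetary base = currency + reserves: −¥150M + (+¥1869M) = +¥1719 million.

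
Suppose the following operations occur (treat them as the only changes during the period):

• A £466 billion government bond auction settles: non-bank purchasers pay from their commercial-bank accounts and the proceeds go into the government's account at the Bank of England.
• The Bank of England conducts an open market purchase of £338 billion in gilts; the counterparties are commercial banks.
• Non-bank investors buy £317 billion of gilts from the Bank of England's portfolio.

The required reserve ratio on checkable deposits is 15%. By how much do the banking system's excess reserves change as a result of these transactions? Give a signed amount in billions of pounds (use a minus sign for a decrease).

-£327.55 billion

Government account inflow £466 billion: reserves −£466B, deposits −£466B.
OMO purchase (from banks) £338 billion: reserves +£338B, deposits 0.
Asset sale (to non-banks) £317 billion: reserves −£317B, deposits −£317B.
Totals: Δreserves = −£445B, Δdeposits = −£783B.
Δrequired reserves = 15% × −£783B = −£117.45B.
Δexcess reserves = Δreserves − Δrequired = −£445B − (−£117.45B) = -£327.55 billion.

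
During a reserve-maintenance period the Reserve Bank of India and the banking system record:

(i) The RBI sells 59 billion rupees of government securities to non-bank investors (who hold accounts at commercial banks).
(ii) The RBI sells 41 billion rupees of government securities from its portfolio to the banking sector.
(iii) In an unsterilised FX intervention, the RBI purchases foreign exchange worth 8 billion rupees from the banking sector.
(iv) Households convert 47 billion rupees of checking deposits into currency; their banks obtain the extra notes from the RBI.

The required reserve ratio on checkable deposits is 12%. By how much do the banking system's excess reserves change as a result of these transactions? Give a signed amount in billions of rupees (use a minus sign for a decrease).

-126.28 billion

Asset sale (to non-banks) 59 billion rupees: reserves −59B, deposits −59B.
OMO sale (to banks) 41 billion rupees: reserves −41B, deposits 0.
FX purchase 8 billion rupees: reserves +8B, deposits 0.
Currency withdrawal 47 billion rupees: reserves −47B, deposits −47B.
Totals: Δreserves = −139B, Δdeposits = −106B.
Δrequired reserves = 12% × −106B = −12.72B.
Δexcess reserves = Δreserves − Δrequired = −139B − (−12.72B) = -126.28 billion.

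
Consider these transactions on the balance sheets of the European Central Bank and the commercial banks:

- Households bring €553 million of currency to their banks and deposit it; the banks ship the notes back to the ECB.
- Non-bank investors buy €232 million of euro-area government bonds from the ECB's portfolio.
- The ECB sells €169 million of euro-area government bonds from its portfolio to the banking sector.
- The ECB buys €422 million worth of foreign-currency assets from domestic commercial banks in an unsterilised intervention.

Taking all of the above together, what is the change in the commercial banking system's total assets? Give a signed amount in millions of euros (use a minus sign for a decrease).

+€321 million

ECB balance sheet:
  Assets:      Securities −€401M, Foreign assets +€422M
  Liabilities: Bank reserves +€574M, Currency in circulation −€553M
Commercial banking system:
  Assets:      Reserves at CB +€574M, Securities +€169M, Foreign assets −€422M
  Liabilities: Checkable deposits +€321M
Change in total bank assets = +€321 million.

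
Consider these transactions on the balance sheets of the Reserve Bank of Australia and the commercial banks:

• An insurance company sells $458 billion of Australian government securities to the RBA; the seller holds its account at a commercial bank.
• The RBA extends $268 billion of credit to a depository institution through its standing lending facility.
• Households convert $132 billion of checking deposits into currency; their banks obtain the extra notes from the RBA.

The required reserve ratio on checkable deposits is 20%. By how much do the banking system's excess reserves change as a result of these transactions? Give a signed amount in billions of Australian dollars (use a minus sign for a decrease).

Asset purchase (from non-banks) $458 billion: reserves +$458B, deposits +$458B.
Discount-window loan $268 billion: reserves +$268B, deposits 0.
Currency withdrawal $132 billion: reserves −$132B, deposits −$132B.
Totals: Δreserves = +$594B, Δdeposits = +$326B.
Δrequired reserves = 20% × +$326B = +$65.2B.
Δexcess reserves = Δreserves − Δrequired = +$594B − (+$65.2B) = +$528.8 billion.

+$528.8 billion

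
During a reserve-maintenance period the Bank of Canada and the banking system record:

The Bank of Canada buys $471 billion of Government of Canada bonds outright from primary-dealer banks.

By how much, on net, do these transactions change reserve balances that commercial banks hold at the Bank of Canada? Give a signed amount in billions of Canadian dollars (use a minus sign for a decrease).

Bank of Canada balance sheet:
  Assets:      Securities +$471B
  Liabilities: Bank reserves +$471B
Commercial banking system:
  Assets:      Reserves at CB +$471B, Securities −$471B
  Liabilities: no change
So the change in reserve balances that commercial banks hold at the Bank of Canada is +$471 billion.

+$471 billion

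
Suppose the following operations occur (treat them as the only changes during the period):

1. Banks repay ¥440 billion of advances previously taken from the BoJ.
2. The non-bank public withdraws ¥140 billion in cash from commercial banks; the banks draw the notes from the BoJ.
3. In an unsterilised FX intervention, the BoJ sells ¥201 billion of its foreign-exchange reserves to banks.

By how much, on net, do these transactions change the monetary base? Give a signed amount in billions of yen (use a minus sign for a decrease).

-¥641 billion

Discount-window repayment ¥440 billion: BoJ balance sheet contracts → −¥440B.
Currency withdrawal ¥140 billion: just a shift between currency and reserves — both are base money → 0.
FX sale ¥201 billion: BoJ balance sheet contracts → −¥201B.
Net: −440 + 0 − 201 = -¥641 billion.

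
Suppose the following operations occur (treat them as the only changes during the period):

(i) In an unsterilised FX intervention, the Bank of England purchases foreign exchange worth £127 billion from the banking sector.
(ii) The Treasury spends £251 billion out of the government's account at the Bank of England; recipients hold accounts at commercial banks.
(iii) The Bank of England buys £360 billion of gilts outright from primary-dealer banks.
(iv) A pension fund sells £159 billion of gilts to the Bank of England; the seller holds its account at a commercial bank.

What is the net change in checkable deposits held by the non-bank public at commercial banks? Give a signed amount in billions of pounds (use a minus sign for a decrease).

+£410 billion

FX purchase £127 billion: the counterparty is a bank, so public deposits are unchanged → 0.
Government spending £251 billion: non-bank counterparties' bank balances rise → +£251B.
OMO purchase (from banks) £360 billion: the counterparty is a bank, so public deposits are unchanged → 0.
Asset purchase (from non-banks) £159 billion: non-bank counterparties' bank balances rise → +£159B.
Net: 0 + 251 + 0 + 159 = +£410 billion.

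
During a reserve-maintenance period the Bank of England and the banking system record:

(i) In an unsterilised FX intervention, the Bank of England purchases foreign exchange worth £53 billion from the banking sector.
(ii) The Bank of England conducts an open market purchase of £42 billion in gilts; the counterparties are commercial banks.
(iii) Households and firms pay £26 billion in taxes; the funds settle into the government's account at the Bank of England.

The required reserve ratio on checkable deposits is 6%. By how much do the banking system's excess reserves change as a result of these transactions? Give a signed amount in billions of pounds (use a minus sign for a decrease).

+£70.56 billion

FX purchase £53 billion: reserves +£53B, deposits 0.
OMO purchase (from banks) £42 billion: reserves +£42B, deposits 0.
Government account inflow £26 billion: reserves −£26B, deposits −£26B.
Totals: Δreserves = +£69B, Δdeposits = −£26B.
Δrequired reserves = 6% × −£26B = −£1.56B.
Δexcess reserves = Δreserves − Δrequired = +£69B − (−£1.56B) = +£70.56 billion.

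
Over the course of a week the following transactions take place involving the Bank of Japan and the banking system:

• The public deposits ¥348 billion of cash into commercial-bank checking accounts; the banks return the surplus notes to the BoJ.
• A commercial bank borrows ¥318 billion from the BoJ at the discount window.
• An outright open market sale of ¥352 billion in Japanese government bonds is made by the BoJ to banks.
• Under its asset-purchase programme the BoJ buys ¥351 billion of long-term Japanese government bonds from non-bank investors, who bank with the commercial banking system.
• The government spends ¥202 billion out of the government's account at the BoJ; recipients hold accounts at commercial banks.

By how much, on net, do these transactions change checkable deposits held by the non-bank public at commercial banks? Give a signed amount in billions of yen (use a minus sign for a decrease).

+¥901 billion

Currency deposit ¥348 billion: non-bank counterparties' bank balances rise → +¥348B.
Discount-window loan ¥318 billion: the counterparty is a bank, so public deposits are unchanged → 0.
OMO sale (to banks) ¥352 billion: the counterparty is a bank, so public deposits are unchanged → 0.
Asset purchase (from non-banks) ¥351 billion: non-bank counterparties' bank balances rise → +¥351B.
Government spending ¥202 billion: non-bank counterparties' bank balances rise → +¥202B.
Net: 348 + 0 + 0 + 351 + 202 = +¥901 billion.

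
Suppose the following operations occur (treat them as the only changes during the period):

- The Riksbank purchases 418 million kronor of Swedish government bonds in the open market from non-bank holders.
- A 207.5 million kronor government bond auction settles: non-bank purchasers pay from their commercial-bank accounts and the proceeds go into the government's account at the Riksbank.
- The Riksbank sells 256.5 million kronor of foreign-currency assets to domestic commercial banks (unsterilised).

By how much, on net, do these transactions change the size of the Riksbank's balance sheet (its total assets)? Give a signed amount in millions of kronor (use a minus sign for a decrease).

Riksbank balance sheet:
  Assets:      Securities +418M, Foreign assets −256.5M
  Liabilities: Bank reserves −46M, Government deposits +207.5M
Commercial banking system:
  Assets:      Reserves at CB −46M, Foreign assets +256.5M
  Liabilities: Checkable deposits +210.5M
Change in total Riksbank assets = +161.5 million.

+161.5 million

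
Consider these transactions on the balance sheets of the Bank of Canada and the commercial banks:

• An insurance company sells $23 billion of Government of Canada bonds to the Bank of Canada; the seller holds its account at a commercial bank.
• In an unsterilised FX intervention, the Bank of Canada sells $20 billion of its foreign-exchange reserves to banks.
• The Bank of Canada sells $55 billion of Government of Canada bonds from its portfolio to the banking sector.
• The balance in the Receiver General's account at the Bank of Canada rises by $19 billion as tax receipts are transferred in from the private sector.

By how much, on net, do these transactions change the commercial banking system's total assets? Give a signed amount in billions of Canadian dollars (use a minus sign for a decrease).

Bank of Canada balance sheet:
  Assets:      Securities −$32B, Foreign assets −$20B
  Liabilities: Bank reserves −$71B, Government deposits +$19B
Commercial banking system:
  Assets:      Reserves at CB −$71B, Securities +$55B, Foreign assets +$20B
  Liabilities: Checkable deposits +$4B
Change in total bank assets = +$4 billion.

+$4 billion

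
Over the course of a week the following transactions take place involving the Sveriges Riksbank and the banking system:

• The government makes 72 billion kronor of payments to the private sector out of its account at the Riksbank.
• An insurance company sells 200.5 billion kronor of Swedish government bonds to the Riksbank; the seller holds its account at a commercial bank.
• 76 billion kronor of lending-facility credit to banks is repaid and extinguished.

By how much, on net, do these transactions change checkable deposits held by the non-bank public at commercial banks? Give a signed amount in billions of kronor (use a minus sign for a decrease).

Government spending 72 billion kronor: non-bank counterparties' bank balances rise → +72B.
Asset purchase (from non-banks) 200.5 billion kronor: non-bank counterparties' bank balances rise → +200.5B.
Discount-window repayment 76 billion kronor: the counterparty is a bank, so public deposits are unchanged → 0.
Net: 72 + 200.5 + 0 = +272.5 billion.

+272.5 billion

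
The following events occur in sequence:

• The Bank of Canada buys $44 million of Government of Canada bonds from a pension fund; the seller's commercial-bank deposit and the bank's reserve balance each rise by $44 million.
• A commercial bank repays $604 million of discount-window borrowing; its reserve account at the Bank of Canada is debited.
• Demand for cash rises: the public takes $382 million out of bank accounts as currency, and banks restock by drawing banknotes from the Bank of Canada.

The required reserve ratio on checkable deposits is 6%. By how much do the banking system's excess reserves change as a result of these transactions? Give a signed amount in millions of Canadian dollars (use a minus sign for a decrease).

Asset purchase (from non-banks) $44 million: reserves +$44M, deposits +$44M.
Discount-window repayment $604 million: reserves −$604M, deposits 0.
Currency withdrawal $382 million: reserves −$382M, deposits −$382M.
Totals: Δreserves = −$942M, Δdeposits = −$338M.
Δrequired reserves = 6% × −$338M = −$20.28M.
Δexcess reserves = Δreserves − Δrequired = −$942M − (−$20.28M) = -$921.72 million.

-$921.72 million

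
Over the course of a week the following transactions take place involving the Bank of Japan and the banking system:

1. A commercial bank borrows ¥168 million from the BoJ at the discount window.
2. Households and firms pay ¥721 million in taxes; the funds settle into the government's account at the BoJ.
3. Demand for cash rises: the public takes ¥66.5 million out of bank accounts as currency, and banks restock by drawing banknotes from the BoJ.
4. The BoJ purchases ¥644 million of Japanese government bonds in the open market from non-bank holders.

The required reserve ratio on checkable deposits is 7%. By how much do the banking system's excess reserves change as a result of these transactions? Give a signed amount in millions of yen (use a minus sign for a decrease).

+¥34.545 million

Discount-window loan ¥168 million: reserves +¥168M, deposits 0.
Government account inflow ¥721 million: reserves −¥721M, deposits −¥721M.
Currency withdrawal ¥66.5 million: reserves −¥66.5M, deposits −¥66.5M.
Asset purchase (from non-banks) ¥644 million: reserves +¥644M, deposits +¥644M.
Totals: Δreserves = +¥24.5M, Δdeposits = −¥143.5M.
Δrequired reserves = 7% × −¥143.5M = −¥10.045M.
Δexcess reserves = Δreserves − Δrequired = +¥24.5M − (−¥10.045M) = +¥34.545 million.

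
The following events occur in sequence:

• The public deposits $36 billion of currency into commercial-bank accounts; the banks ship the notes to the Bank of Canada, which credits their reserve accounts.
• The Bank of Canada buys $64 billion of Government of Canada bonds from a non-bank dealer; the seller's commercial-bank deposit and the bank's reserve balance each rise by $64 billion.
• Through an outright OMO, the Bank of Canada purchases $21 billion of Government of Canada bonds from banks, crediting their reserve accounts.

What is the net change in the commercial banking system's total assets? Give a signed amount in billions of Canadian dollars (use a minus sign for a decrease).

+$100 billion

Bank of Canada balance sheet:
  Assets:      Securities +$85B
  Liabilities: Bank reserves +$121B, Currency in circulation −$36B
Commercial banking system:
  Assets:      Reserves at CB +$121B, Securities −$21B
  Liabilities: Checkable deposits +$100B
Change in total bank assets = +$100 billion.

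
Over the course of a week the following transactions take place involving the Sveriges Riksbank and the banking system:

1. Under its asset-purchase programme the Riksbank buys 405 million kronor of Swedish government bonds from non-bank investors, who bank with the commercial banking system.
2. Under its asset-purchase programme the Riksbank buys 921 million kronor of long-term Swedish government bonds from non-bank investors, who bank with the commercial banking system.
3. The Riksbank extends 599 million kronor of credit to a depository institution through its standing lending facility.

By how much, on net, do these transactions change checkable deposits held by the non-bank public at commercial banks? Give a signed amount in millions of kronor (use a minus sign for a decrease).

+1326 million

Riksbank balance sheet:
  Assets:      Securities +1326M, Loans to banks +599M
  Liabilities: Bank reserves +1925M
Commercial banking system:
  Assets:      Reserves at CB +1925M
  Liabilities: Checkable deposits +1326M, Borrowings from CB +599M
So the change in checkable deposits held by the non-bank public at commercial banks is +1326 million.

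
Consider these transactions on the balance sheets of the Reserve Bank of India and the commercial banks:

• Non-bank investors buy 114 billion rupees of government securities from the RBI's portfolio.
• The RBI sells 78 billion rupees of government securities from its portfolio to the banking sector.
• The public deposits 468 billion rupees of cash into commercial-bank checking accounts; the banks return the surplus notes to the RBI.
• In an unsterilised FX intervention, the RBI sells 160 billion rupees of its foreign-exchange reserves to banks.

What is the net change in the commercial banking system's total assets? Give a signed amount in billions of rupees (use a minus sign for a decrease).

+354 billion

RBI balance sheet:
  Assets:      Securities −192B, Foreign assets −160B
  Liabilities: Bank reserves +116B, Currency in circulation −468B
Commercial banking system:
  Assets:      Reserves at CB +116B, Securities +78B, Foreign assets +160B
  Liabilities: Checkable deposits +354B
Change in total bank assets = +354 billion.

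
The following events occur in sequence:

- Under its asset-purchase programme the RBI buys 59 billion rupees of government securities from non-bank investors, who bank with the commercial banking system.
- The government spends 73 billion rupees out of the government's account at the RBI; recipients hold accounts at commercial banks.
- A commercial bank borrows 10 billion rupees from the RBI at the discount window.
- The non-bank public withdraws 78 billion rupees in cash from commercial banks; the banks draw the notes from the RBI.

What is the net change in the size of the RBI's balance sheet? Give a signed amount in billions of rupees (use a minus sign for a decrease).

+69 billion

RBI balance sheet:
  Assets:      Securities +59B, Loans to banks +10B
  Liabilities: Bank reserves +64B, Currency in circulation +78B, Government deposits −73B
Change in total RBI assets = +69 billion.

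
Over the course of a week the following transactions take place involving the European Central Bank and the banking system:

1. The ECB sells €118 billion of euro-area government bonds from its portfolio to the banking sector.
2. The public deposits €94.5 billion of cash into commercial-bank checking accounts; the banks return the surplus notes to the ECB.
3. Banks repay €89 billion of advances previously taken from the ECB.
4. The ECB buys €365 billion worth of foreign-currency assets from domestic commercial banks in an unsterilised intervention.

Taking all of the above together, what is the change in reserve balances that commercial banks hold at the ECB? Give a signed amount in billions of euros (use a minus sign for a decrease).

+€252.5 billion

ECB balance sheet:
  Assets:      Securities −€118B, Loans to banks −€89B, Foreign assets +€365B
  Liabilities: Bank reserves +€252.5B, Currency in circulation −€94.5B
Commercial banking system:
  Assets:      Reserves at CB +€252.5B, Securities +€118B, Foreign assets −€365B
  Liabilities: Checkable deposits +€94.5B, Borrowings from CB −€89B
So the change in reserve balances that commercial banks hold at the ECB is +€252.5 billion.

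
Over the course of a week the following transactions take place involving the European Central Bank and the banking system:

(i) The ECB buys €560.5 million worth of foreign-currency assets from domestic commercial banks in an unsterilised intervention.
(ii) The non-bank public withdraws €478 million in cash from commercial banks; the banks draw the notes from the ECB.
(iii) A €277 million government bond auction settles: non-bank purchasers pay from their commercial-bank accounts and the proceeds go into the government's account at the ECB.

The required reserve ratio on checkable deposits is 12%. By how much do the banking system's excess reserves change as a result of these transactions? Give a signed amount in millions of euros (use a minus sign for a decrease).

-€103.9 million

FX purchase €560.5 million: reserves +€560.5M, deposits 0.
Currency withdrawal €478 million: reserves −€478M, deposits −€478M.
Government account inflow €277 million: reserves −€277M, deposits −€277M.
Totals: Δreserves = −€194.5M, Δdeposits = −€755M.
Δrequired reserves = 12% × −€755M = −€90.6M.
Δexcess reserves = Δreserves − Δrequired = −€194.5M − (−€90.6M) = -€103.9 million.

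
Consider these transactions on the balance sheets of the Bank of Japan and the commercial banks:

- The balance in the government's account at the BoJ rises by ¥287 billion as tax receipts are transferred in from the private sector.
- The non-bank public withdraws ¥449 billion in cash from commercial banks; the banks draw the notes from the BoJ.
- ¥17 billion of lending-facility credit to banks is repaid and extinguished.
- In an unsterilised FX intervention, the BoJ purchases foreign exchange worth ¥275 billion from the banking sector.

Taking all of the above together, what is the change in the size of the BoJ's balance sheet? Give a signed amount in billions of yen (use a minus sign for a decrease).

Government account inflow ¥287 billion: only the composition of liabilities changes → 0.
Currency withdrawal ¥449 billion: only the composition of liabilities changes → 0.
Discount-window repayment ¥17 billion: a BoJ asset is shed → −¥17B.
FX purchase ¥275 billion: a BoJ asset is acquired → +¥275B.
Net: 0 + 0 − 17 + 275 = +¥258 billion.

+¥258 billion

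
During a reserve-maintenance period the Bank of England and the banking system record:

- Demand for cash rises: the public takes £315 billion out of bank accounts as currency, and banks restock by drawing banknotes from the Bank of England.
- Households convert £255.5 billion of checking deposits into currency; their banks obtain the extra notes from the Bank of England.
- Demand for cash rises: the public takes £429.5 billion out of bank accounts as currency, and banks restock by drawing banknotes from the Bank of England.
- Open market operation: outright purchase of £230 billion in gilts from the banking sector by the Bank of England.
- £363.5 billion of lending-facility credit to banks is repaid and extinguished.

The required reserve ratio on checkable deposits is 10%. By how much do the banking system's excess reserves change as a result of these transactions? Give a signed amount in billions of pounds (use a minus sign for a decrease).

Currency withdrawal £315 billion: reserves −£315B, deposits −£315B.
Currency withdrawal £255.5 billion: reserves −£255.5B, deposits −£255.5B.
Currency withdrawal £429.5 billion: reserves −£429.5B, deposits −£429.5B.
OMO purchase (from banks) £230 billion: reserves +£230B, deposits 0.
Discount-window repayment £363.5 billion: reserves −£363.5B, deposits 0.
Totals: Δreserves = −£1133.5B, Δdeposits = −£1000B.
Δrequired reserves = 10% × −£1000B = −£100B.
Δexcess reserves = Δreserves − Δrequired = −£1133.5B − (−£100B) = -£1033.5 billion.

-£1033.5 billion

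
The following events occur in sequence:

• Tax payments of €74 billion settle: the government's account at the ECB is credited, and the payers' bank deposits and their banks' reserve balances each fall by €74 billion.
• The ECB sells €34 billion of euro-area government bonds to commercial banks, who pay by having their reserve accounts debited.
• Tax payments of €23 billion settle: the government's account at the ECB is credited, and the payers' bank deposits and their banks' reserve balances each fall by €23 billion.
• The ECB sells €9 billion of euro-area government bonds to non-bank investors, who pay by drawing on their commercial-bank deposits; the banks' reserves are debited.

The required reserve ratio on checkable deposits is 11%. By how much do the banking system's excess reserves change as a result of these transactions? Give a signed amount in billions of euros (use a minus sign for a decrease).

-€128.34 billion

Government account inflow €74 billion: reserves −€74B, deposits −€74B.
OMO sale (to banks) €34 billion: reserves −€34B, deposits 0.
Government account inflow €23 billion: reserves −€23B, deposits −€23B.
Asset sale (to non-banks) €9 billion: reserves −€9B, deposits −€9B.
Totals: Δreserves = −€140B, Δdeposits = −€106B.
Δrequired reserves = 11% × −€106B = −€11.66B.
Δexcess reserves = Δreserves − Δrequired = −€140B − (−€11.66B) = -€128.34 billion.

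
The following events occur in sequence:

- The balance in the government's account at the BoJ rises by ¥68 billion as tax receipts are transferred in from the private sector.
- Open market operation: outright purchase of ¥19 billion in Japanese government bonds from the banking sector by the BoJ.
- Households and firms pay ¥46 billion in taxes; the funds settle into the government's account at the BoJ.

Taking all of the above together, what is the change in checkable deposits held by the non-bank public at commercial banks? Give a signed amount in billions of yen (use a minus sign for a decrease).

Government account inflow ¥68 billion: non-bank counterparties' bank balances fall → −¥68B.
OMO purchase (from banks) ¥19 billion: the counterparty is a bank, so public deposits are unchanged → 0.
Government account inflow ¥46 billion: non-bank counterparties' bank balances fall → −¥46B.
Net: −68 + 0 − 46 = -¥114 billion.

-¥114 billion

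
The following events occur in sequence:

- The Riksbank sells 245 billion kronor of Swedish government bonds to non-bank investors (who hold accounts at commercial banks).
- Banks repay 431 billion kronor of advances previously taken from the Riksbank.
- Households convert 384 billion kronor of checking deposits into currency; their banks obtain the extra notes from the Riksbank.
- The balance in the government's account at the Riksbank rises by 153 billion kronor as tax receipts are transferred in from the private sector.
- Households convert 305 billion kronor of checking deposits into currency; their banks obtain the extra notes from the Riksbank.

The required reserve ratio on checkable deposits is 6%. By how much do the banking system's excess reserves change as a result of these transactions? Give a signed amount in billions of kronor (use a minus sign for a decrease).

Asset sale (to non-banks) 245 billion kronor: reserves −245B, deposits −245B.
Discount-window repayment 431 billion kronor: reserves −431B, deposits 0.
Currency withdrawal 384 billion kronor: reserves −384B, deposits −384B.
Government account inflow 153 billion kronor: reserves −153B, deposits −153B.
Currency withdrawal 305 billion kronor: reserves −305B, deposits −305B.
Totals: Δreserves = −1518B, Δdeposits = −1087B.
Δrequired reserves = 6% × −1087B = −65.22B.
Δexcess reserves = Δreserves − Δrequired = −1518B − (−65.22B) = -1452.78 billion.

-1452.78 billion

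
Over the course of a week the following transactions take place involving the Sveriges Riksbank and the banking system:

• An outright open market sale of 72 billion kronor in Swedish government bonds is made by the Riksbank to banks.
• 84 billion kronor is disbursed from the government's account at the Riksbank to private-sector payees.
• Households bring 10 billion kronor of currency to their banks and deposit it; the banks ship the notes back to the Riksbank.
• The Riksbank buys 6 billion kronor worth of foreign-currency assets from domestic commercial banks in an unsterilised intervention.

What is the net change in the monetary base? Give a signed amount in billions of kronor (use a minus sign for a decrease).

+18 billion

OMO sale (to banks) 72 billion kronor: Riksbank balance sheet contracts → −72B.
Government spending 84 billion kronor: a non-base liability converts back to reserves → +84B.
Currency deposit 10 billion kronor: just a shift between currency and reserves — both are base money → 0.
FX purchase 6 billion kronor: Riksbank balance sheet expands → +6B.
Net: −72 + 84 + 0 + 6 = +18 billion.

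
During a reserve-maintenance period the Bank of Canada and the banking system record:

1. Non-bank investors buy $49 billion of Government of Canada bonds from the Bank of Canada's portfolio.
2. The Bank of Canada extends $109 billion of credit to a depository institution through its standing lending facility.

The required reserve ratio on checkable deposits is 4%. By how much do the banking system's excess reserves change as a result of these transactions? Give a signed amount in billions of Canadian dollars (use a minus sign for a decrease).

Asset sale (to non-banks) $49 billion: reserves −$49B, deposits −$49B.
Discount-window loan $109 billion: reserves +$109B, deposits 0.
Totals: Δreserves = +$60B, Δdeposits = −$49B.
Δrequired reserves = 4% × −$49B = −$1.96B.
Δexcess reserves = Δreserves − Δrequired = +$60B − (−$1.96B) = +$61.96 billion.

+$61.96 billion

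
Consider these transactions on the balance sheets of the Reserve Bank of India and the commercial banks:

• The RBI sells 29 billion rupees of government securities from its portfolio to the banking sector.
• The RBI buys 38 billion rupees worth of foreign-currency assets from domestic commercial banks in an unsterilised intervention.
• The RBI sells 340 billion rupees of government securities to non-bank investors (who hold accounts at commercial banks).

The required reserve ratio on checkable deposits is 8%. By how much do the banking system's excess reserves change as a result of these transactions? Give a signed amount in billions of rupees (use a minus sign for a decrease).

-303.8 billion

OMO sale (to banks) 29 billion rupees: reserves −29B, deposits 0.
FX purchase 38 billion rupees: reserves +38B, deposits 0.
Asset sale (to non-banks) 340 billion rupees: reserves −340B, deposits −340B.
Totals: Δreserves = −331B, Δdeposits = −340B.
Δrequired reserves = 8% × −340B = −27.2B.
Δexcess reserves = Δreserves − Δrequired = −331B − (−27.2B) = -303.8 billion.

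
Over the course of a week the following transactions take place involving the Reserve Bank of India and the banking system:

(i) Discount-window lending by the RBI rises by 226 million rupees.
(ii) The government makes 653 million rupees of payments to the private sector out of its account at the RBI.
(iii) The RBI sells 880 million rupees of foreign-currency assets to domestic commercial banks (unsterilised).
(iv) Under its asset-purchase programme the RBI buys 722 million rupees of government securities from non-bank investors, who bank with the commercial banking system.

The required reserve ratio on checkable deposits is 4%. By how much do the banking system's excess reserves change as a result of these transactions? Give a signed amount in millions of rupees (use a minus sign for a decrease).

+666 million

Discount-window loan 226 million rupees: reserves +226M, deposits 0.
Government spending 653 million rupees: reserves +653M, deposits +653M.
FX sale 880 million rupees: reserves −880M, deposits 0.
Asset purchase (from non-banks) 722 million rupees: reserves +722M, deposits +722M.
Totals: Δreserves = +721M, Δdeposits = +1375M.
Δrequired reserves = 4% × +1375M = +55M.
Δexcess reserves = Δreserves − Δrequired = +721M − (+55M) = +666 million.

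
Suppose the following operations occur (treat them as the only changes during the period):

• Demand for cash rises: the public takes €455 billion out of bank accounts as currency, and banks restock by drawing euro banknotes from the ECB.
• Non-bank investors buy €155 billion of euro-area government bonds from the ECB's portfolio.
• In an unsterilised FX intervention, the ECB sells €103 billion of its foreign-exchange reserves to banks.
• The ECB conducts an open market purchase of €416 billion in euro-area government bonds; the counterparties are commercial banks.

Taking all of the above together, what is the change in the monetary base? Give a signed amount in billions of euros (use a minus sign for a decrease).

Currency withdrawal €455 billion: just a shift between currency and reserves — both are base money → 0.
Asset sale (to non-banks) €155 billion: ECB balance sheet contracts → −€155B.
FX sale €103 billion: ECB balance sheet contracts → −€103B.
OMO purchase (from banks) €416 billion: ECB balance sheet expands → +€416B.
Net: 0 − 155 − 103 + 416 = +€158 billion.

+€158 billion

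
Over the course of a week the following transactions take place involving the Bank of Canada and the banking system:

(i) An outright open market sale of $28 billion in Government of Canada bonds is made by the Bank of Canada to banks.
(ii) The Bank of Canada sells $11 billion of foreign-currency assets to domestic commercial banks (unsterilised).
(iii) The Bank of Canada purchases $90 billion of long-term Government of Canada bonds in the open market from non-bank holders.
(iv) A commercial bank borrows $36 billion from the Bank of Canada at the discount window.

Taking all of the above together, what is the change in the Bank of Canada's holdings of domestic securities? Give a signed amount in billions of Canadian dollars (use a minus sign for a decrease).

+$62 billion

OMO sale (to banks) $28 billion: securities removed from the Bank of Canada's portfolio → −$28B.
FX sale $11 billion: the Bank of Canada's securities portfolio is untouched → 0.
Asset purchase (from non-banks) $90 billion: securities added to the Bank of Canada's portfolio → +$90B.
Discount-window loan $36 billion: the Bank of Canada's securities portfolio is untouched → 0.
Net: −28 + 0 + 90 + 0 = +$62 billion.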